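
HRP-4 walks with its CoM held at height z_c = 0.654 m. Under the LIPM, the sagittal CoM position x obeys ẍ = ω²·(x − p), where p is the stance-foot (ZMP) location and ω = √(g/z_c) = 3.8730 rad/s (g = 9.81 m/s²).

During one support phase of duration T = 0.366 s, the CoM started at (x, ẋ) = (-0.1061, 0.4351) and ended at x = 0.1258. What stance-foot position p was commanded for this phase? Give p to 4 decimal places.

p = -0.1177

ωT = 3.8730·0.366 = 1.417518; cosh(ωT) = 2.184590, sinh(ωT) = 1.942275
x(T) = p + (x₀−p)·cosh(ωT) + (ẋ₀/ω)·sinh(ωT) ⇒ p·(1 − cosh) = x(T) − x₀·cosh − (ẋ₀/ω)·sinh
numerator   = 0.1258 − (-0.1061)·2.184590 − (0.4351/3.8730)·1.942275 = 0.139386
denominator = 1 − 2.184590 = -1.184590
p = 0.139386 / -1.184590 = -0.1177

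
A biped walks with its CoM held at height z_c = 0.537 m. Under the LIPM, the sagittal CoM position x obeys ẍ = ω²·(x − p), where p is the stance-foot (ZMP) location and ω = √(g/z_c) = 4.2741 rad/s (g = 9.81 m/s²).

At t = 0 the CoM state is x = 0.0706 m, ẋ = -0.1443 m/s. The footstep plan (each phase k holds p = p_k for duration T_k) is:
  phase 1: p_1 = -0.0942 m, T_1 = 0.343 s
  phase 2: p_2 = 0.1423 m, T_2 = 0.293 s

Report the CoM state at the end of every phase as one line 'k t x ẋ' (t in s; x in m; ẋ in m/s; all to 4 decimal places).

phase 1: p=-0.0942, T=0.343, ωT=1.466016, cosh=2.281393, sinh=2.050550; start (x,ẋ)=(0.070600, -0.144300) → end (x,ẋ)=(0.212544, 1.115144)
phase 2: p=0.1423, T=0.293, ωT=1.252311, cosh=1.892131, sinh=1.606288; start (x,ẋ)=(0.212544, 1.115144) → end (x,ẋ)=(0.694303, 2.592255)

1 0.3430 0.2125 1.1151
2 0.6360 0.6943 2.5923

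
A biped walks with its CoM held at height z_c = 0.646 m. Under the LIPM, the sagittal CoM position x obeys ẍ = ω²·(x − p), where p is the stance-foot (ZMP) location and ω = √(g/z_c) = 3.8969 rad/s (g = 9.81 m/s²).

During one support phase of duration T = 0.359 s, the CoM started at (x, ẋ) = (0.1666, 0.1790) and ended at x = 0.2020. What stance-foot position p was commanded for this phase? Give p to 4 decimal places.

ωT = 3.8969·0.359 = 1.398987; cosh(ωT) = 2.148971, sinh(ωT) = 1.902124
x(T) = p + (x₀−p)·cosh(ωT) + (ẋ₀/ω)·sinh(ωT) ⇒ p·(1 − cosh) = x(T) − x₀·cosh − (ẋ₀/ω)·sinh
numerator   = 0.2020 − (0.1666)·2.148971 − (0.1790/3.8969)·1.902124 = -0.243391
denominator = 1 − 2.148971 = -1.148971
p = -0.243391 / -1.148971 = 0.2118

p = 0.2118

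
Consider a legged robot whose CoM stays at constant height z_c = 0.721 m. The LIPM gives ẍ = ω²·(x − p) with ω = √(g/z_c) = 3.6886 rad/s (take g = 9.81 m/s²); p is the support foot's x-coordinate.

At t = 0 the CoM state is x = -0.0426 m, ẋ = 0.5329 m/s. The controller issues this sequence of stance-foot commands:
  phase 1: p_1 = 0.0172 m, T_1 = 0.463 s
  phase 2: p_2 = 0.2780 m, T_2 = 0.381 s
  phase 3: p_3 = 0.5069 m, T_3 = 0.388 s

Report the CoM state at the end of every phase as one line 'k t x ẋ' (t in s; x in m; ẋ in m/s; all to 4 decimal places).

1 0.4630 0.2323 0.9298
2 0.8440 0.6621 1.6862
3 1.2320 1.7516 4.8576

phase 1: p=0.0172, T=0.463, ωT=1.707822, cosh=2.849096, sinh=2.667836; start (x,ẋ)=(-0.042600, 0.532900) → end (x,ẋ)=(0.232252, 0.929817)
phase 2: p=0.2780, T=0.381, ωT=1.405357, cosh=2.161130, sinh=1.915850; start (x,ẋ)=(0.232252, 0.929817) → end (x,ẋ)=(0.662077, 1.686162)
phase 3: p=0.5069, T=0.388, ωT=1.431177, cosh=2.211324, sinh=1.972296; start (x,ẋ)=(0.662077, 1.686162) → end (x,ẋ)=(1.751639, 4.857567)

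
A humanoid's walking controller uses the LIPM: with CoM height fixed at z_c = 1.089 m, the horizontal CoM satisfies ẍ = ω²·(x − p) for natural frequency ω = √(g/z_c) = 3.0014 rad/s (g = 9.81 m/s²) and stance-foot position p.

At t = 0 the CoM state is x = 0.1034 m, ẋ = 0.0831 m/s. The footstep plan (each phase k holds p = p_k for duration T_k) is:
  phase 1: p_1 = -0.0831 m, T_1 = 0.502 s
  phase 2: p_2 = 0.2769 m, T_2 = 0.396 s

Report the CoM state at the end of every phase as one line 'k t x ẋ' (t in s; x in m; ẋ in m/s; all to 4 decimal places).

phase 1: p=-0.0831, T=0.502, ωT=1.506703, cosh=2.366735, sinh=2.145095; start (x,ẋ)=(0.103400, 0.083100) → end (x,ẋ)=(0.417687, 1.397416)
phase 2: p=0.2769, T=0.396, ωT=1.188554, cosh=1.793497, sinh=1.488836; start (x,ẋ)=(0.417687, 1.397416) → end (x,ẋ)=(1.222586, 3.135384)

1 0.5020 0.4177 1.3974
2 0.8980 1.2226 3.1354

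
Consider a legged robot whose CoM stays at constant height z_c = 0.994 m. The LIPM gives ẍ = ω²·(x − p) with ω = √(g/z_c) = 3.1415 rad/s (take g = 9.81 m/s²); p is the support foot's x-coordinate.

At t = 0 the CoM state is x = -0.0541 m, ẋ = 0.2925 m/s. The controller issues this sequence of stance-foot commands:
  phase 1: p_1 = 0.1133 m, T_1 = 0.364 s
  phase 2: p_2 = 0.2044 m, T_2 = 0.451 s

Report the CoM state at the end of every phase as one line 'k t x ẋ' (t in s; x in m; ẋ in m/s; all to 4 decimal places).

1 0.3640 -0.0448 -0.2357
2 0.8150 -0.4852 -2.0338

phase 1: p=0.1133, T=0.364, ωT=1.143506, cosh=1.728225, sinh=1.409525; start (x,ẋ)=(-0.054100, 0.292500) → end (x,ẋ)=(-0.044766, -0.235745)
phase 2: p=0.2044, T=0.451, ωT=1.416817, cosh=2.183228, sinh=1.940743; start (x,ẋ)=(-0.044766, -0.235745) → end (x,ẋ)=(-0.485224, -2.033813)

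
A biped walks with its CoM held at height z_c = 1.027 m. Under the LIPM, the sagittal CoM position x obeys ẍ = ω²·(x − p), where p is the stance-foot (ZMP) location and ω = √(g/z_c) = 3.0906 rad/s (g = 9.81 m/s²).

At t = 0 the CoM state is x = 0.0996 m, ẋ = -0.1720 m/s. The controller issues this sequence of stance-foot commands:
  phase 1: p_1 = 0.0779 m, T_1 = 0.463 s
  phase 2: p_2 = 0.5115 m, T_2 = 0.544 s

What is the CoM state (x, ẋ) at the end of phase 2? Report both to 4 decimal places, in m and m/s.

x = -1.0734, ẋ = -4.6594

phase 1: p=0.0779, T=0.463, ωT=1.430948, cosh=2.210872, sinh=1.971790; start (x,ẋ)=(0.099600, -0.172000) → end (x,ẋ)=(0.016141, -0.248030)
phase 2: p=0.5115, T=0.544, ωT=1.681286, cosh=2.779299, sinh=2.593164; start (x,ẋ)=(0.016141, -0.248030) → end (x,ẋ)=(-1.073361, -4.659373)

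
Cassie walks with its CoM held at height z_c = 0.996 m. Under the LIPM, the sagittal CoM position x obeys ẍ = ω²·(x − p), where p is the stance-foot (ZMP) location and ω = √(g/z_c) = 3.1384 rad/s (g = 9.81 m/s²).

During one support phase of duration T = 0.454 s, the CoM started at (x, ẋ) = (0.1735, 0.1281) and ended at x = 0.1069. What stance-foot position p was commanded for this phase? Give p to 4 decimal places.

p = 0.2957

ωT = 3.1384·0.454 = 1.424834; cosh(ωT) = 2.198857, sinh(ωT) = 1.958309
x(T) = p + (x₀−p)·cosh(ωT) + (ẋ₀/ω)·sinh(ωT) ⇒ p·(1 − cosh) = x(T) − x₀·cosh − (ẋ₀/ω)·sinh
numerator   = 0.1069 − (0.1735)·2.198857 − (0.1281/3.1384)·1.958309 = -0.354534
denominator = 1 − 2.198857 = -1.198857
p = -0.354534 / -1.198857 = 0.2957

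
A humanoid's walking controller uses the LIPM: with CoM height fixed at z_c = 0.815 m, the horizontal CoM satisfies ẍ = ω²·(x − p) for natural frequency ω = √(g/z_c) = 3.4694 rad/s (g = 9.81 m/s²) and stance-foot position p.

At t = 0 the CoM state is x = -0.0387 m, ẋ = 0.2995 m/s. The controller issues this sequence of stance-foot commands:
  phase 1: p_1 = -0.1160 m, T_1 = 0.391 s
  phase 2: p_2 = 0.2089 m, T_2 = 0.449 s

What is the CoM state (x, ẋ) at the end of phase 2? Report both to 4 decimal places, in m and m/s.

x = 0.9114, ẋ = 2.6763

phase 1: p=-0.1160, T=0.391, ωT=1.356535, cosh=2.070135, sinh=1.812583; start (x,ẋ)=(-0.038700, 0.299500) → end (x,ẋ)=(0.200495, 1.106112)
phase 2: p=0.2089, T=0.449, ωT=1.557761, cosh=2.479392, sinh=2.268785; start (x,ẋ)=(0.200495, 1.106112) → end (x,ẋ)=(0.911393, 2.676325)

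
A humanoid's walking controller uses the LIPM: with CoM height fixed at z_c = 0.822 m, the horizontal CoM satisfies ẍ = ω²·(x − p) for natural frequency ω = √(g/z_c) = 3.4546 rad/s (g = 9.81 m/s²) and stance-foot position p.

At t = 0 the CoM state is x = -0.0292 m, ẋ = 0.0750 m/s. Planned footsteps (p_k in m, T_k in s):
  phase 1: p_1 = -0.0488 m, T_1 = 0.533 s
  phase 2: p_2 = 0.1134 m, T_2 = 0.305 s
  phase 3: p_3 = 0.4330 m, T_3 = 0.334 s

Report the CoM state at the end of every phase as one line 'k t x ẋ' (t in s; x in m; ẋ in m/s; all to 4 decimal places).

1 0.5330 0.0813 0.4505
2 0.8380 0.2260 0.5846
3 1.1720 0.3137 -0.0020

phase 1: p=-0.0488, T=0.533, ωT=1.841302, cosh=3.231676, sinh=3.073065; start (x,ẋ)=(-0.029200, 0.075000) → end (x,ẋ)=(0.081258, 0.450453)
phase 2: p=0.1134, T=0.305, ωT=1.053653, cosh=1.608385, sinh=1.259724; start (x,ẋ)=(0.081258, 0.450453) → end (x,ẋ)=(0.225961, 0.584624)
phase 3: p=0.4330, T=0.334, ωT=1.153836, cosh=1.742878, sinh=1.427454; start (x,ẋ)=(0.225961, 0.584624) → end (x,ẋ)=(0.313725, -0.002039)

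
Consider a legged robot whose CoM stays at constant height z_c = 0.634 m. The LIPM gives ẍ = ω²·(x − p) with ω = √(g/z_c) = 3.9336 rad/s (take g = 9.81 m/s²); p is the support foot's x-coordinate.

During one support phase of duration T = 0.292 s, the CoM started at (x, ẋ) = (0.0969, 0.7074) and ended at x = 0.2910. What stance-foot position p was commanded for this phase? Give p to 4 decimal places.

p = 0.1798

ωT = 3.9336·0.292 = 1.148611; cosh(ωT) = 1.735443, sinh(ωT) = 1.418367
x(T) = p + (x₀−p)·cosh(ωT) + (ẋ₀/ω)·sinh(ωT) ⇒ p·(1 − cosh) = x(T) − x₀·cosh − (ẋ₀/ω)·sinh
numerator   = 0.2910 − (0.0969)·1.735443 − (0.7074/3.9336)·1.418367 = -0.132237
denominator = 1 − 1.735443 = -0.735443
p = -0.132237 / -0.735443 = 0.1798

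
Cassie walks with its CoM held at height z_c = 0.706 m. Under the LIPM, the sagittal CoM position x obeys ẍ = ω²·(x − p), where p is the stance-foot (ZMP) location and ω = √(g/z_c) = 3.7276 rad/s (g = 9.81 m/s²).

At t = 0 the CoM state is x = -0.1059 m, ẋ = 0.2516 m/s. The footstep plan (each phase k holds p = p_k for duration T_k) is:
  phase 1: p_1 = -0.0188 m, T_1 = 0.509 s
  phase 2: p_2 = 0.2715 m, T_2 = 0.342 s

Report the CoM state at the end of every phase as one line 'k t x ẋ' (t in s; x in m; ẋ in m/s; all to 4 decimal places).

1 0.5090 -0.0958 -0.2004
2 0.8510 -0.5255 -2.6445

phase 1: p=-0.0188, T=0.509, ωT=1.897348, cosh=3.409078, sinh=3.259112; start (x,ẋ)=(-0.105900, 0.251600) → end (x,ẋ)=(-0.095752, -0.200425)
phase 2: p=0.2715, T=0.342, ωT=1.274839, cosh=1.928801, sinh=1.649325; start (x,ẋ)=(-0.095752, -0.200425) → end (x,ẋ)=(-0.525537, -2.644454)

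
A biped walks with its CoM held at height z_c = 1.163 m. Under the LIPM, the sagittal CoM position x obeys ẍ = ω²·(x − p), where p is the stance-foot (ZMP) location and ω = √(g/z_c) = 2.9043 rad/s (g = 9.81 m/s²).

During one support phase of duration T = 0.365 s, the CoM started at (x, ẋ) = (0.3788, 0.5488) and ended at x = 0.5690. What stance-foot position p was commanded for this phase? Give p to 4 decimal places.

ωT = 2.9043·0.365 = 1.060069; cosh(ωT) = 1.616502, sinh(ωT) = 1.270070
x(T) = p + (x₀−p)·cosh(ωT) + (ẋ₀/ω)·sinh(ωT) ⇒ p·(1 − cosh) = x(T) − x₀·cosh − (ẋ₀/ω)·sinh
numerator   = 0.5690 − (0.3788)·1.616502 − (0.5488/2.9043)·1.270070 = -0.283325
denominator = 1 − 1.616502 = -0.616502
p = -0.283325 / -0.616502 = 0.4596

p = 0.4596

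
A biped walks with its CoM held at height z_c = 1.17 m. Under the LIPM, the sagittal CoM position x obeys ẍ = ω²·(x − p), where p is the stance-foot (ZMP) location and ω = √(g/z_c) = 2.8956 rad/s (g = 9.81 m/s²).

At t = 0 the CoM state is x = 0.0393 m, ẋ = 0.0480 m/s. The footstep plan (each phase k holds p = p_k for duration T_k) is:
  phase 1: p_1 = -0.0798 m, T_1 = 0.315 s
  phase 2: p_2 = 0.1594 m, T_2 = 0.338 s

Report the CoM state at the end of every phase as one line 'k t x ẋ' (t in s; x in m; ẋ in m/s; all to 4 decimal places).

phase 1: p=-0.0798, T=0.315, ωT=0.912114, cosh=1.445627, sinh=1.043953; start (x,ẋ)=(0.039300, 0.048000) → end (x,ẋ)=(0.109680, 0.429414)
phase 2: p=0.1594, T=0.338, ωT=0.978713, cosh=1.518412, sinh=1.142617; start (x,ẋ)=(0.109680, 0.429414) → end (x,ẋ)=(0.253353, 0.487524)

1 0.3150 0.1097 0.4294
2 0.6530 0.2534 0.4875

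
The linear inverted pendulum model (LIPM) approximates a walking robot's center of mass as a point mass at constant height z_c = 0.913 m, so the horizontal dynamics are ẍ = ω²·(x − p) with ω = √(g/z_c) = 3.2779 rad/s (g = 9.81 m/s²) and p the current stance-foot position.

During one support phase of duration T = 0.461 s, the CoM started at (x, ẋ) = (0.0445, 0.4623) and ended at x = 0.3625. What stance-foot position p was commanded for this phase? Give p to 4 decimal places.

p = 0.0343

ωT = 3.2779·0.461 = 1.511112; cosh(ωT) = 2.376216, sinh(ωT) = 2.155551
x(T) = p + (x₀−p)·cosh(ωT) + (ẋ₀/ω)·sinh(ωT) ⇒ p·(1 − cosh) = x(T) − x₀·cosh − (ẋ₀/ω)·sinh
numerator   = 0.3625 − (0.0445)·2.376216 − (0.4623/3.2779)·2.155551 = -0.047251
denominator = 1 − 2.376216 = -1.376216
p = -0.047251 / -1.376216 = 0.0343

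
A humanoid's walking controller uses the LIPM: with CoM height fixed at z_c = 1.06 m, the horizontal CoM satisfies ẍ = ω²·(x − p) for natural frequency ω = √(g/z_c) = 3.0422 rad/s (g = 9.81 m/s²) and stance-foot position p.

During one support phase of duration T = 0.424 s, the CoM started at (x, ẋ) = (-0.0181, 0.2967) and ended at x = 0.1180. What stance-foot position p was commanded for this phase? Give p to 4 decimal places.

p = 0.0108

ωT = 3.0422·0.424 = 1.289893; cosh(ωT) = 1.953849, sinh(ωT) = 1.678548
x(T) = p + (x₀−p)·cosh(ωT) + (ẋ₀/ω)·sinh(ωT) ⇒ p·(1 − cosh) = x(T) − x₀·cosh − (ẋ₀/ω)·sinh
numerator   = 0.1180 − (-0.0181)·1.953849 − (0.2967/3.0422)·1.678548 = -0.010341
denominator = 1 − 1.953849 = -0.953849
p = -0.010341 / -0.953849 = 0.0108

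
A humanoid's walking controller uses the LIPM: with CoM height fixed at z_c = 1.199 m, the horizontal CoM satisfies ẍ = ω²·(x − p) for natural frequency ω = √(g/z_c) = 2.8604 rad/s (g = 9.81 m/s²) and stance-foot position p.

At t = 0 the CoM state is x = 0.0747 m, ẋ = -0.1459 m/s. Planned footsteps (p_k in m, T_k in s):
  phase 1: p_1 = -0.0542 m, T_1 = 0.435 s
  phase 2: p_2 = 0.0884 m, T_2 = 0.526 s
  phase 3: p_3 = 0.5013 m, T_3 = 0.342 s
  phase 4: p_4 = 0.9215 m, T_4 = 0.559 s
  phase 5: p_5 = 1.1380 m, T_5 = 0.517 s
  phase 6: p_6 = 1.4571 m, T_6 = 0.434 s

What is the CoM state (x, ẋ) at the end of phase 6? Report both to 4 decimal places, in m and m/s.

x = -0.3812, ẋ = -4.9316

phase 1: p=-0.0542, T=0.435, ωT=1.244274, cosh=1.879282, sinh=1.591132; start (x,ẋ)=(0.074700, -0.145900) → end (x,ẋ)=(0.106881, 0.312472)
phase 2: p=0.0884, T=0.526, ωT=1.504570, cosh=2.362166, sinh=2.140053; start (x,ẋ)=(0.106881, 0.312472) → end (x,ẋ)=(0.365836, 0.851239)
phase 3: p=0.5013, T=0.342, ωT=0.978257, cosh=1.517891, sinh=1.141925; start (x,ẋ)=(0.365836, 0.851239) → end (x,ẋ)=(0.635510, 0.849613)
phase 4: p=0.9215, T=0.559, ωT=1.598964, cosh=2.575004, sinh=2.372898; start (x,ẋ)=(0.635510, 0.849613) → end (x,ẋ)=(0.889888, 0.246620)
phase 5: p=1.1380, T=0.517, ωT=1.478827, cosh=2.307850, sinh=2.079945; start (x,ẋ)=(0.889888, 0.246620) → end (x,ẋ)=(0.744725, -0.906974)
phase 6: p=1.4571, T=0.434, ωT=1.241414, cosh=1.874739, sinh=1.585763; start (x,ẋ)=(0.744725, -0.906974) → end (x,ẋ)=(-0.381230, -4.931612)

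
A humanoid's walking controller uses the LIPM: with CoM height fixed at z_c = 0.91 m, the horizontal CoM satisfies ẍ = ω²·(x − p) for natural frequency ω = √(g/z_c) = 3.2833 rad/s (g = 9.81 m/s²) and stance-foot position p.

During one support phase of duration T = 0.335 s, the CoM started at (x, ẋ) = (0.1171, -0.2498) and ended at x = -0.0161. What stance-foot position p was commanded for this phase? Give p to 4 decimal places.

p = 0.1644

ωT = 3.2833·0.335 = 1.099906; cosh(ωT) = 1.668392, sinh(ωT) = 1.335490
x(T) = p + (x₀−p)·cosh(ωT) + (ẋ₀/ω)·sinh(ωT) ⇒ p·(1 − cosh) = x(T) − x₀·cosh − (ẋ₀/ω)·sinh
numerator   = -0.0161 − (0.1171)·1.668392 − (-0.2498/3.2833)·1.335490 = -0.109862
denominator = 1 − 1.668392 = -0.668392
p = -0.109862 / -0.668392 = 0.1644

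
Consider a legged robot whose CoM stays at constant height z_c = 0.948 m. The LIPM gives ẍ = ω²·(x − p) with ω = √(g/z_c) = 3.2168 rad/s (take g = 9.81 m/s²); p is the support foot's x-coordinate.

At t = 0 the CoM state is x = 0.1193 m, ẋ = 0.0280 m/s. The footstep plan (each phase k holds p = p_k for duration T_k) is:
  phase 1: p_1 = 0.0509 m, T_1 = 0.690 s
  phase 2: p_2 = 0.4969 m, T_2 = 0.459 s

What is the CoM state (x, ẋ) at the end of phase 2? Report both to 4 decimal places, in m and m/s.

phase 1: p=0.0509, T=0.690, ωT=2.219592, cosh=4.656114, sinh=4.547461; start (x,ẋ)=(0.119300, 0.028000) → end (x,ẋ)=(0.408961, 1.130945)
phase 2: p=0.4969, T=0.459, ωT=1.476511, cosh=2.303040, sinh=2.074607; start (x,ẋ)=(0.408961, 1.130945) → end (x,ẋ)=(1.023751, 2.017740)

x = 1.0238, ẋ = 2.0177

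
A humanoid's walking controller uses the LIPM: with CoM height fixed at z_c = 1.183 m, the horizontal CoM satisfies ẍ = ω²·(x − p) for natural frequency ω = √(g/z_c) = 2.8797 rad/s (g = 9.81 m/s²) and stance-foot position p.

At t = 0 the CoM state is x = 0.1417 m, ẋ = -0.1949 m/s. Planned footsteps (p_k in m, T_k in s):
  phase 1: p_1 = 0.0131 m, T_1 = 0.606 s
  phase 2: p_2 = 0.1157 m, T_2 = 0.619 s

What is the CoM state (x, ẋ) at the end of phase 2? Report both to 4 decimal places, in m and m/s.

x = 0.8419, ẋ = 2.1244

phase 1: p=0.0131, T=0.606, ωT=1.745098, cosh=2.950546, sinh=2.775918; start (x,ẋ)=(0.141700, -0.194900) → end (x,ẋ)=(0.204664, 0.452943)
phase 2: p=0.1157, T=0.619, ωT=1.782534, cosh=3.056557, sinh=2.888346; start (x,ẋ)=(0.204664, 0.452943) → end (x,ẋ)=(0.841927, 2.124412)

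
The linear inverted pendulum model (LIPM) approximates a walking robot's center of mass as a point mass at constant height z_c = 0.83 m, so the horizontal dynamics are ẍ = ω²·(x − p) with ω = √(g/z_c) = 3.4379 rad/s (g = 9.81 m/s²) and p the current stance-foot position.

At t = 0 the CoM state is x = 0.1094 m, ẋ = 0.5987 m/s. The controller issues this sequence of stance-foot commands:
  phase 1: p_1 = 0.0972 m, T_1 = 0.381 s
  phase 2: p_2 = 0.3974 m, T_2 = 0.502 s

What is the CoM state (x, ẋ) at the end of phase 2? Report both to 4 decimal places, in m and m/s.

phase 1: p=0.0972, T=0.381, ωT=1.309840, cosh=1.987722, sinh=1.717859; start (x,ẋ)=(0.109400, 0.598700) → end (x,ẋ)=(0.420610, 1.262100)
phase 2: p=0.3974, T=0.502, ωT=1.725826, cosh=2.897592, sinh=2.719566; start (x,ẋ)=(0.420610, 1.262100) → end (x,ẋ)=(1.463043, 3.874056)

x = 1.4630, ẋ = 3.8741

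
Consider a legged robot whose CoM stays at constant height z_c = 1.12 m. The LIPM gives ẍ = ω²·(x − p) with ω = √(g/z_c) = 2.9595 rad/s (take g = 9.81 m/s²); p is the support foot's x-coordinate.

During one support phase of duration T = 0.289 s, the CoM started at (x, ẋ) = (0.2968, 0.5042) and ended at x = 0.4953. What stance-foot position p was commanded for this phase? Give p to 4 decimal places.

p = 0.2084

ωT = 2.9595·0.289 = 0.855295; cosh(ωT) = 1.388613, sinh(ωT) = 0.963456
x(T) = p + (x₀−p)·cosh(ωT) + (ẋ₀/ω)·sinh(ωT) ⇒ p·(1 − cosh) = x(T) − x₀·cosh − (ẋ₀/ω)·sinh
numerator   = 0.4953 − (0.2968)·1.388613 − (0.5042/2.9595)·0.963456 = -0.080981
denominator = 1 − 1.388613 = -0.388613
p = -0.080981 / -0.388613 = 0.2084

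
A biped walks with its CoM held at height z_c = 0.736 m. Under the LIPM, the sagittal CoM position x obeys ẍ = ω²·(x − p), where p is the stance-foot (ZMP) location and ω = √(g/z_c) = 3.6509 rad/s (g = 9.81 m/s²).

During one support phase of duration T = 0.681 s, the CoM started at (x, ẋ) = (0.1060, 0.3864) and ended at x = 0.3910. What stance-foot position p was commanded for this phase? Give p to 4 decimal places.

ωT = 3.6509·0.681 = 2.486263; cosh(ωT) = 6.049753, sinh(ωT) = 5.966533
x(T) = p + (x₀−p)·cosh(ωT) + (ẋ₀/ω)·sinh(ωT) ⇒ p·(1 − cosh) = x(T) − x₀·cosh − (ẋ₀/ω)·sinh
numerator   = 0.3910 − (0.1060)·6.049753 − (0.3864/3.6509)·5.966533 = -0.881753
denominator = 1 − 6.049753 = -5.049753
p = -0.881753 / -5.049753 = 0.1746

p = 0.1746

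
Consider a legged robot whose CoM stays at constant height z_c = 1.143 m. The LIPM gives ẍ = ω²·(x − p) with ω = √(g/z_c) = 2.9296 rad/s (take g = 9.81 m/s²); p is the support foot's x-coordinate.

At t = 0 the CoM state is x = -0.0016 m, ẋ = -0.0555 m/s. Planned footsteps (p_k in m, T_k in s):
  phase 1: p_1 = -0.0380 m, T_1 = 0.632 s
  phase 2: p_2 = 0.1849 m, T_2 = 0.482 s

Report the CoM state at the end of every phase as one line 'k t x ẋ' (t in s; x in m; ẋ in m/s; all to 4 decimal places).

1 0.6320 0.0219 0.1501
2 1.1140 -0.0705 -0.5952

phase 1: p=-0.0380, T=0.632, ωT=1.851507, cosh=3.263206, sinh=3.106206; start (x,ẋ)=(-0.001600, -0.055500) → end (x,ẋ)=(0.021935, 0.150130)
phase 2: p=0.1849, T=0.482, ωT=1.412067, cosh=2.174035, sinh=1.930396; start (x,ẋ)=(0.021935, 0.150130) → end (x,ẋ)=(-0.070467, -0.595226)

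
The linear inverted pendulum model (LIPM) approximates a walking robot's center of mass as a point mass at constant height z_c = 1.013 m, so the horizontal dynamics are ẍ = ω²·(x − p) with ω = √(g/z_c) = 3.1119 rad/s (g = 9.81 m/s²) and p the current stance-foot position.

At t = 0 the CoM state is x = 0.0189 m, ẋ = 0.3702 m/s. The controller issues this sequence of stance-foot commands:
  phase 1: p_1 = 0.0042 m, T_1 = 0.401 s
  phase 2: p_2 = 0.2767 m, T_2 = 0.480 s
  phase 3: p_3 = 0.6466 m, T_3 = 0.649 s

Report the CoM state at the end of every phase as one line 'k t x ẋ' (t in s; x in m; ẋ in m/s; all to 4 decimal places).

1 0.4010 0.2220 0.7709
2 0.8810 0.6726 1.4433
3 1.5300 2.4630 5.8333

phase 1: p=0.0042, T=0.401, ωT=1.247872, cosh=1.885019, sinh=1.597904; start (x,ẋ)=(0.018900, 0.370200) → end (x,ẋ)=(0.222001, 0.770930)
phase 2: p=0.2767, T=0.480, ωT=1.493712, cosh=2.339067, sinh=2.114530; start (x,ẋ)=(0.222001, 0.770930) → end (x,ẋ)=(0.672600, 1.443325)
phase 3: p=0.6466, T=0.649, ωT=2.019623, cosh=3.834095, sinh=3.701389; start (x,ẋ)=(0.672600, 1.443325) → end (x,ẋ)=(2.463022, 5.833323)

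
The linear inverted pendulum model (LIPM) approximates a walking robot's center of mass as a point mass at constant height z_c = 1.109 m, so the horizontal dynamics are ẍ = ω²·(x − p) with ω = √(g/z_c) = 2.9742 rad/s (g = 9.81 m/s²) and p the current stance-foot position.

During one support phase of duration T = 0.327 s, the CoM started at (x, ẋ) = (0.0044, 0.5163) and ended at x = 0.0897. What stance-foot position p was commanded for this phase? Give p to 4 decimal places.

ωT = 2.9742·0.327 = 0.972563; cosh(ωT) = 1.511414, sinh(ωT) = 1.133301
x(T) = p + (x₀−p)·cosh(ωT) + (ẋ₀/ω)·sinh(ωT) ⇒ p·(1 − cosh) = x(T) − x₀·cosh − (ẋ₀/ω)·sinh
numerator   = 0.0897 − (0.0044)·1.511414 − (0.5163/2.9742)·1.133301 = -0.113683
denominator = 1 − 1.511414 = -0.511414
p = -0.113683 / -0.511414 = 0.2223

p = 0.2223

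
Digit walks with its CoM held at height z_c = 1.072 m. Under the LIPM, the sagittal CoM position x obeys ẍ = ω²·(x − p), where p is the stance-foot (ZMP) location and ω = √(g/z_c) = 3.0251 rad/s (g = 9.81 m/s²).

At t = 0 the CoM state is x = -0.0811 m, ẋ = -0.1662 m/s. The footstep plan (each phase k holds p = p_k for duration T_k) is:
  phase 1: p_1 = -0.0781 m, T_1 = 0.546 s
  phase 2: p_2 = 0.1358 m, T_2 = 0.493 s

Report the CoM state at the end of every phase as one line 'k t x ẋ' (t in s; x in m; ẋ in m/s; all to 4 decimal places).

1 0.5460 -0.2242 -0.4722
2 1.0390 -1.0337 -3.3991

phase 1: p=-0.0781, T=0.546, ωT=1.651705, cosh=2.703793, sinh=2.512070; start (x,ẋ)=(-0.081100, -0.166200) → end (x,ẋ)=(-0.224225, -0.472168)
phase 2: p=0.1358, T=0.493, ωT=1.491374, cosh=2.334130, sinh=2.109067; start (x,ẋ)=(-0.224225, -0.472168) → end (x,ẋ)=(-1.033737, -3.399114)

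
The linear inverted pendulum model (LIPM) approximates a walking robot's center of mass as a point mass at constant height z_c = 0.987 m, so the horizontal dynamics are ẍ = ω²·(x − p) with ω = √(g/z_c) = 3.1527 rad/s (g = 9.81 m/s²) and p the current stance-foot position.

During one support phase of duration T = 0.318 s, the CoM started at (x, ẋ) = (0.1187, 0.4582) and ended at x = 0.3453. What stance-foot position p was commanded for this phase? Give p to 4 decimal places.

ωT = 3.1527·0.318 = 1.002559; cosh(ωT) = 1.546093, sinh(ωT) = 1.179153
x(T) = p + (x₀−p)·cosh(ωT) + (ẋ₀/ω)·sinh(ωT) ⇒ p·(1 − cosh) = x(T) − x₀·cosh − (ẋ₀/ω)·sinh
numerator   = 0.3453 − (0.1187)·1.546093 − (0.4582/3.1527)·1.179153 = -0.009594
denominator = 1 − 1.546093 = -0.546093
p = -0.009594 / -0.546093 = 0.0176

p = 0.0176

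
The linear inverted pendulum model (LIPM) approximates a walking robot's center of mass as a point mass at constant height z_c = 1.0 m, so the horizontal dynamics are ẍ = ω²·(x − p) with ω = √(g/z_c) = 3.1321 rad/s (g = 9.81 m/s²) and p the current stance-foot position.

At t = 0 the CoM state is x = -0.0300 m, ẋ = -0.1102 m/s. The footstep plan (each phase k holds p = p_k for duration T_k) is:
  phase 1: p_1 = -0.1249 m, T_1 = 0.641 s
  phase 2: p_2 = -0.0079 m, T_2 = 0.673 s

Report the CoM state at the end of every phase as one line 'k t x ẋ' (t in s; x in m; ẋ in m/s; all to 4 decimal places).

1 0.6410 0.1062 0.6690
2 1.3140 1.3345 4.2423

phase 1: p=-0.1249, T=0.641, ωT=2.007676, cosh=3.790147, sinh=3.655847; start (x,ẋ)=(-0.030000, -0.110200) → end (x,ẋ)=(0.106157, 0.668976)
phase 2: p=-0.0079, T=0.673, ωT=2.107903, cosh=4.176229, sinh=4.054736; start (x,ẋ)=(0.106157, 0.668976) → end (x,ẋ)=(1.334469, 4.242308)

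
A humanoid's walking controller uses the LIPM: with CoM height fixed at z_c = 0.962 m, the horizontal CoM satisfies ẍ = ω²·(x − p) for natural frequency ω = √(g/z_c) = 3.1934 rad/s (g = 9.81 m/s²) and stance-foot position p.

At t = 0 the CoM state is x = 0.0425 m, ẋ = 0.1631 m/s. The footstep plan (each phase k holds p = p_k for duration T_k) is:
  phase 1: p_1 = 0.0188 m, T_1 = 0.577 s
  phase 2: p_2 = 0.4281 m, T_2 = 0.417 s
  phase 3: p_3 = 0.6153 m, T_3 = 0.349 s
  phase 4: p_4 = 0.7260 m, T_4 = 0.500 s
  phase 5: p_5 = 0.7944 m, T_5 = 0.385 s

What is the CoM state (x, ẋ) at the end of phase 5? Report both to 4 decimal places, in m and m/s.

phase 1: p=0.0188, T=0.577, ωT=1.842592, cosh=3.235643, sinh=3.077236; start (x,ẋ)=(0.042500, 0.163100) → end (x,ẋ)=(0.252652, 0.760630)
phase 2: p=0.4281, T=0.417, ωT=1.331648, cosh=2.025660, sinh=1.761619; start (x,ẋ)=(0.252652, 0.760630) → end (x,ẋ)=(0.492298, 0.553784)
phase 3: p=0.6153, T=0.349, ωT=1.114497, cosh=1.688057, sinh=1.359977; start (x,ẋ)=(0.492298, 0.553784) → end (x,ẋ)=(0.643506, 0.400627)
phase 4: p=0.7260, T=0.500, ωT=1.596700, cosh=2.569639, sinh=2.367075; start (x,ẋ)=(0.643506, 0.400627) → end (x,ẋ)=(0.810980, 0.405892)
phase 5: p=0.7944, T=0.385, ωT=1.229459, cosh=1.855915, sinh=1.563464; start (x,ẋ)=(0.810980, 0.405892) → end (x,ẋ)=(1.023894, 0.836083)

x = 1.0239, ẋ = 0.8361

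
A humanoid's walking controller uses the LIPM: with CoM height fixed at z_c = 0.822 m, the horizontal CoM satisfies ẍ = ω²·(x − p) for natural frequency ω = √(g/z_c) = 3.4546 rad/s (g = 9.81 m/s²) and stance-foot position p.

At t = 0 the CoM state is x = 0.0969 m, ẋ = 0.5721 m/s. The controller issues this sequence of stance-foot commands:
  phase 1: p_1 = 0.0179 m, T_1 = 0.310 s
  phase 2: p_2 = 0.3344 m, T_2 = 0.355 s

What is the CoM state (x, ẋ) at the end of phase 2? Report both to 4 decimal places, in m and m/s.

phase 1: p=0.0179, T=0.310, ωT=1.070926, cosh=1.630386, sinh=1.287695; start (x,ẋ)=(0.096900, 0.572100) → end (x,ẋ)=(0.359950, 1.284173)
phase 2: p=0.3344, T=0.355, ωT=1.226383, cosh=1.851115, sinh=1.557763; start (x,ẋ)=(0.359950, 1.284173) → end (x,ẋ)=(0.960760, 2.514644)

x = 0.9608, ẋ = 2.5146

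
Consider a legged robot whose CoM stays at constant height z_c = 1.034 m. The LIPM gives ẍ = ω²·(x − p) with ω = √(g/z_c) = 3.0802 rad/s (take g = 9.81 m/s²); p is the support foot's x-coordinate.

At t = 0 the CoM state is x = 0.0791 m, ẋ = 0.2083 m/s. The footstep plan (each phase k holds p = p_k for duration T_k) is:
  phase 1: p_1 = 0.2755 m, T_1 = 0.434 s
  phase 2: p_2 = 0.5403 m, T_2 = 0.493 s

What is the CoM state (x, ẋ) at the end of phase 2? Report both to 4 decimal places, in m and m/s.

phase 1: p=0.2755, T=0.434, ωT=1.336807, cosh=2.034776, sinh=1.772092; start (x,ẋ)=(0.079100, 0.208300) → end (x,ẋ)=(-0.004291, -0.648186)
phase 2: p=0.5403, T=0.493, ωT=1.518539, cosh=2.392290, sinh=2.173258; start (x,ẋ)=(-0.004291, -0.648186) → end (x,ẋ)=(-1.219853, -5.196181)

x = -1.2199, ẋ = -5.1962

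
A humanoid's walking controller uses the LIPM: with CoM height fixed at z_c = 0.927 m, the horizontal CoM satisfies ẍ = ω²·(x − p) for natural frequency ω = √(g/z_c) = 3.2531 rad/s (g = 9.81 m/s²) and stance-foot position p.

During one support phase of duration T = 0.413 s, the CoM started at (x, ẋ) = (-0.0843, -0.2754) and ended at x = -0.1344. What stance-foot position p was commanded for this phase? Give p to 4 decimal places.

p = -0.1809

ωT = 3.2531·0.413 = 1.343530; cosh(ωT) = 2.046736, sinh(ωT) = 1.785813
x(T) = p + (x₀−p)·cosh(ωT) + (ẋ₀/ω)·sinh(ωT) ⇒ p·(1 − cosh) = x(T) − x₀·cosh − (ẋ₀/ω)·sinh
numerator   = -0.1344 − (-0.0843)·2.046736 − (-0.2754/3.2531)·1.785813 = 0.189323
denominator = 1 − 2.046736 = -1.046736
p = 0.189323 / -1.046736 = -0.1809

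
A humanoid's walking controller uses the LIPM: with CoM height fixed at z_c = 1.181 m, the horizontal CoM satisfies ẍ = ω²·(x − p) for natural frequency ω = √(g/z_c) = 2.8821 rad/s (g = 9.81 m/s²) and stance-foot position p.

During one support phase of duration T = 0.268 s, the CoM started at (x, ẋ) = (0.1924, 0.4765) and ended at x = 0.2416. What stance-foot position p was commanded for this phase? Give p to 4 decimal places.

ωT = 2.8821·0.268 = 0.772403; cosh(ωT) = 1.313432, sinh(ωT) = 0.851530
x(T) = p + (x₀−p)·cosh(ωT) + (ẋ₀/ω)·sinh(ωT) ⇒ p·(1 − cosh) = x(T) − x₀·cosh − (ẋ₀/ω)·sinh
numerator   = 0.2416 − (0.1924)·1.313432 − (0.4765/2.8821)·0.851530 = -0.151888
denominator = 1 − 1.313432 = -0.313432
p = -0.151888 / -0.313432 = 0.4846

p = 0.4846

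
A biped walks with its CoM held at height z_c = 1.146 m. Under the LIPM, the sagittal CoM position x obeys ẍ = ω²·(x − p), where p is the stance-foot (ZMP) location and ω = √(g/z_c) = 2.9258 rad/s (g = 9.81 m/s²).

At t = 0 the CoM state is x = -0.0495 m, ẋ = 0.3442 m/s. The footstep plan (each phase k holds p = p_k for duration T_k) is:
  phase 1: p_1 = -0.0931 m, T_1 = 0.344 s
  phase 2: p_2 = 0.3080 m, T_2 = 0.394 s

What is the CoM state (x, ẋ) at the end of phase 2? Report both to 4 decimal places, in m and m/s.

phase 1: p=-0.0931, T=0.344, ωT=1.006475, cosh=1.550723, sinh=1.185218; start (x,ẋ)=(-0.049500, 0.344200) → end (x,ẋ)=(0.113944, 0.684951)
phase 2: p=0.3080, T=0.394, ωT=1.152765, cosh=1.741350, sinh=1.425588; start (x,ẋ)=(0.113944, 0.684951) → end (x,ẋ)=(0.303821, 0.383335)

x = 0.3038, ẋ = 0.3833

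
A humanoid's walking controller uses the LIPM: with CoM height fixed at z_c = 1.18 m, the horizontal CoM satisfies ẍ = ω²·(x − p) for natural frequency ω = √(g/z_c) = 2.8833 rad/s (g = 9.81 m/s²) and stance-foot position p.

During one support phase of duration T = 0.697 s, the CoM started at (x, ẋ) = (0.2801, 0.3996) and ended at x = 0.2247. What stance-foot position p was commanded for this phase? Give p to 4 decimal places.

p = 0.4814

ωT = 2.8833·0.697 = 2.009660; cosh(ωT) = 3.797408, sinh(ωT) = 3.663373
x(T) = p + (x₀−p)·cosh(ωT) + (ẋ₀/ω)·sinh(ωT) ⇒ p·(1 − cosh) = x(T) − x₀·cosh − (ẋ₀/ω)·sinh
numerator   = 0.2247 − (0.2801)·3.797408 − (0.3996/2.8833)·3.663373 = -1.346665
denominator = 1 − 3.797408 = -2.797408
p = -1.346665 / -2.797408 = 0.4814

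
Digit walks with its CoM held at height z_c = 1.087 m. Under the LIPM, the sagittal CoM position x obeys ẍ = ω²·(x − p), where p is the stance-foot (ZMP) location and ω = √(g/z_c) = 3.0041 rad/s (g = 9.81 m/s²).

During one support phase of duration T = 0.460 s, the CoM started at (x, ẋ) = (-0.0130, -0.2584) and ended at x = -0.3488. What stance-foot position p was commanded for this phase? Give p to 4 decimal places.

p = 0.1440

ωT = 3.0041·0.460 = 1.381886; cosh(ωT) = 2.116755, sinh(ωT) = 1.865650
x(T) = p + (x₀−p)·cosh(ωT) + (ẋ₀/ω)·sinh(ωT) ⇒ p·(1 − cosh) = x(T) − x₀·cosh − (ẋ₀/ω)·sinh
numerator   = -0.3488 − (-0.0130)·2.116755 − (-0.2584/3.0041)·1.865650 = -0.160807
denominator = 1 − 2.116755 = -1.116755
p = -0.160807 / -1.116755 = 0.1440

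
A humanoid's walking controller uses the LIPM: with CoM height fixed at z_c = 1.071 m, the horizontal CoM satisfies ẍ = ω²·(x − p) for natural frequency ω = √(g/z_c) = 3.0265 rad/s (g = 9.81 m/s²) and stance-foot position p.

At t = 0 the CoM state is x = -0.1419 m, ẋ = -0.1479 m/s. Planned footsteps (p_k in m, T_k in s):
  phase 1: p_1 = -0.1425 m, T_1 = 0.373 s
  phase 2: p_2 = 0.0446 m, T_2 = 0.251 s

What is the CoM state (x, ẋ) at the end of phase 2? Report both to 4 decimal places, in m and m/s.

phase 1: p=-0.1425, T=0.373, ωT=1.128885, cosh=1.707800, sinh=1.384406; start (x,ẋ)=(-0.141900, -0.147900) → end (x,ẋ)=(-0.209129, -0.250070)
phase 2: p=0.0446, T=0.251, ωT=0.759652, cosh=1.302680, sinh=0.834851; start (x,ẋ)=(-0.209129, -0.250070) → end (x,ẋ)=(-0.354909, -0.966852)

x = -0.3549, ẋ = -0.9669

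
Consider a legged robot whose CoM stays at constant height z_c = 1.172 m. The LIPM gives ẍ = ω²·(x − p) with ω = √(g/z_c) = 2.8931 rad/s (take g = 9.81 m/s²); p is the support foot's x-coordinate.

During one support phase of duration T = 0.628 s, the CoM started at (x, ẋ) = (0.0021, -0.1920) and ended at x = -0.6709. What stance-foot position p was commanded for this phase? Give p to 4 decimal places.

p = 0.2219

ωT = 2.8931·0.628 = 1.816867; cosh(ωT) = 3.157543, sinh(ωT) = 2.995008
x(T) = p + (x₀−p)·cosh(ωT) + (ẋ₀/ω)·sinh(ωT) ⇒ p·(1 − cosh) = x(T) − x₀·cosh − (ẋ₀/ω)·sinh
numerator   = -0.6709 − (0.0021)·3.157543 − (-0.1920/2.8931)·2.995008 = -0.478768
denominator = 1 − 3.157543 = -2.157543
p = -0.478768 / -2.157543 = 0.2219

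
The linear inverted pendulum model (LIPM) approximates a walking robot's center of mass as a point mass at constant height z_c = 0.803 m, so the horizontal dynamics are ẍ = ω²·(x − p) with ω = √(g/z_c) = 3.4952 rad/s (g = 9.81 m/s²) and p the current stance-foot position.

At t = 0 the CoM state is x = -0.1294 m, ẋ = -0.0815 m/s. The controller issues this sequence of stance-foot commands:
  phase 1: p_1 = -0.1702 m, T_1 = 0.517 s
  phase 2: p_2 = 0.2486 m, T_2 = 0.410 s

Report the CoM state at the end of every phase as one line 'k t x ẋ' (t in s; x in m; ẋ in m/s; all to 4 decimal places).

phase 1: p=-0.1702, T=0.517, ωT=1.807018, cosh=3.128199, sinh=2.964056; start (x,ẋ)=(-0.129400, -0.081500) → end (x,ẋ)=(-0.111684, 0.167739)
phase 2: p=0.2486, T=0.410, ωT=1.433032, cosh=2.214986, sinh=1.976402; start (x,ẋ)=(-0.111684, 0.167739) → end (x,ẋ)=(-0.454575, -2.117277)

1 0.5170 -0.1117 0.1677
2 0.9270 -0.4546 -2.1173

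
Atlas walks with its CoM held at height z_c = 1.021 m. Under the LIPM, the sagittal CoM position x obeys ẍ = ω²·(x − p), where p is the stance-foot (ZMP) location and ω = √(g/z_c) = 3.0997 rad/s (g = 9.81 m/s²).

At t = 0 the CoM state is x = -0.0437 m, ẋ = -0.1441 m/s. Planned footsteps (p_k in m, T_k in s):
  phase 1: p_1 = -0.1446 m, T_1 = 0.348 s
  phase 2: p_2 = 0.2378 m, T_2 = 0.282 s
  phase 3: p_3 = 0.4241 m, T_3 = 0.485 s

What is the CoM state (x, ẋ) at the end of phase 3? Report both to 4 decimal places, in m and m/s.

phase 1: p=-0.1446, T=0.348, ωT=1.078696, cosh=1.640440, sinh=1.300401; start (x,ẋ)=(-0.043700, -0.144100) → end (x,ẋ)=(-0.039533, 0.170326)
phase 2: p=0.2378, T=0.282, ωT=0.874115, cosh=1.406993, sinh=0.989762; start (x,ẋ)=(-0.039533, 0.170326) → end (x,ẋ)=(-0.098019, -0.611201)
phase 3: p=0.4241, T=0.485, ωT=1.503354, cosh=2.359566, sinh=2.137183; start (x,ẋ)=(-0.098019, -0.611201) → end (x,ẋ)=(-1.229286, -4.901013)

x = -1.2293, ẋ = -4.9010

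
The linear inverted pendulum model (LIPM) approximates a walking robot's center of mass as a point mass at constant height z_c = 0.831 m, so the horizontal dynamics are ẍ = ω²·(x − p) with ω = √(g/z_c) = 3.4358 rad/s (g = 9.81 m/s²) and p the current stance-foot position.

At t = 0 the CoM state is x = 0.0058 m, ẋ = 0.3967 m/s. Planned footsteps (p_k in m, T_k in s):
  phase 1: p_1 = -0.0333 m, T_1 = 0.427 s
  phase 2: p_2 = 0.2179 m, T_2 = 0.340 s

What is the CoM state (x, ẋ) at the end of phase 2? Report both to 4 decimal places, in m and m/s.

x = 0.8500, ẋ = 2.4589

phase 1: p=-0.0333, T=0.427, ωT=1.467087, cosh=2.283589, sinh=2.052993; start (x,ẋ)=(0.005800, 0.396700) → end (x,ẋ)=(0.293028, 1.181699)
phase 2: p=0.2179, T=0.340, ωT=1.168172, cosh=1.763522, sinh=1.452587; start (x,ẋ)=(0.293028, 1.181699) → end (x,ẋ)=(0.849989, 2.458902)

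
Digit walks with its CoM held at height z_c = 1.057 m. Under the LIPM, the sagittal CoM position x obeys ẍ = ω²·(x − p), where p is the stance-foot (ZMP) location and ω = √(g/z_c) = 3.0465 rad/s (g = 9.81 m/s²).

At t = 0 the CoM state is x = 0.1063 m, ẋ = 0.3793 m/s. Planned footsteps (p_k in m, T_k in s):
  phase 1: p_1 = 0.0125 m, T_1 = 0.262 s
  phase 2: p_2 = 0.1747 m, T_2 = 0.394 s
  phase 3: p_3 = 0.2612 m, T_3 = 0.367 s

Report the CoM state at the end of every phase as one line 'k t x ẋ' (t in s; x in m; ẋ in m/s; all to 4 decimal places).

phase 1: p=0.0125, T=0.262, ωT=0.798183, cosh=1.335823, sinh=0.885677; start (x,ẋ)=(0.106300, 0.379300) → end (x,ẋ)=(0.248070, 0.759770)
phase 2: p=0.1747, T=0.394, ωT=1.200321, cosh=1.811140, sinh=1.510043; start (x,ẋ)=(0.248070, 0.759770) → end (x,ẋ)=(0.684175, 1.713579)
phase 3: p=0.2612, T=0.367, ωT=1.118065, cosh=1.692921, sinh=1.366010; start (x,ẋ)=(0.684175, 1.713579) → end (x,ẋ)=(1.745610, 4.661186)

1 0.2620 0.2481 0.7598
2 0.6560 0.6842 1.7136
3 1.0230 1.7456 4.6612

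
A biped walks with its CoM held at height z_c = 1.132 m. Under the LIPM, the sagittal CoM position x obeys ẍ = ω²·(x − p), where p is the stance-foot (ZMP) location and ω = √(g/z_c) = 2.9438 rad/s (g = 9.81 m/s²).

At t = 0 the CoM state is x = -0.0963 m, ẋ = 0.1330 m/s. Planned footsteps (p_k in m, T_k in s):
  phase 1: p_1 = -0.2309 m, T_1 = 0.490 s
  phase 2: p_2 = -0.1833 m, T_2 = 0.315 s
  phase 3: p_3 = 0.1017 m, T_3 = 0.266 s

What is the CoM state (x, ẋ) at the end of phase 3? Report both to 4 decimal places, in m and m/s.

x = 1.6943, ẋ = 5.0859

phase 1: p=-0.2309, T=0.490, ωT=1.442462, cosh=2.233723, sinh=1.997377; start (x,ẋ)=(-0.096300, 0.133000) → end (x,ẋ)=(0.160000, 1.088517)
phase 2: p=-0.1833, T=0.315, ωT=0.927297, cosh=1.461645, sinh=1.066023; start (x,ẋ)=(0.160000, 1.088517) → end (x,ẋ)=(0.712662, 2.668355)
phase 3: p=0.1017, T=0.266, ωT=0.783051, cosh=1.322574, sinh=0.865564; start (x,ẋ)=(0.712662, 2.668355) → end (x,ẋ)=(1.694317, 5.085854)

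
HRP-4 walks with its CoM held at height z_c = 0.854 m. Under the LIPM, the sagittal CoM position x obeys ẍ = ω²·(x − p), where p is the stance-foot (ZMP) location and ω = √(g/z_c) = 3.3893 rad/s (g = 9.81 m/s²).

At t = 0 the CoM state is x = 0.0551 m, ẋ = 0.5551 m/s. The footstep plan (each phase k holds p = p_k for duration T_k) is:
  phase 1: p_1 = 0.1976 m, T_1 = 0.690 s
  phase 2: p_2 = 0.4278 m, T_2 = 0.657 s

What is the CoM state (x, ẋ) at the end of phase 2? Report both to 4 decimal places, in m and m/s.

phase 1: p=0.1976, T=0.690, ωT=2.338617, cosh=5.231675, sinh=5.135214; start (x,ẋ)=(0.055100, 0.555100) → end (x,ẋ)=(0.293132, 0.423922)
phase 2: p=0.4278, T=0.657, ωT=2.226770, cosh=4.688877, sinh=4.581000; start (x,ẋ)=(0.293132, 0.423922) → end (x,ẋ)=(0.369335, -0.103186)

x = 0.3693, ẋ = -0.1032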